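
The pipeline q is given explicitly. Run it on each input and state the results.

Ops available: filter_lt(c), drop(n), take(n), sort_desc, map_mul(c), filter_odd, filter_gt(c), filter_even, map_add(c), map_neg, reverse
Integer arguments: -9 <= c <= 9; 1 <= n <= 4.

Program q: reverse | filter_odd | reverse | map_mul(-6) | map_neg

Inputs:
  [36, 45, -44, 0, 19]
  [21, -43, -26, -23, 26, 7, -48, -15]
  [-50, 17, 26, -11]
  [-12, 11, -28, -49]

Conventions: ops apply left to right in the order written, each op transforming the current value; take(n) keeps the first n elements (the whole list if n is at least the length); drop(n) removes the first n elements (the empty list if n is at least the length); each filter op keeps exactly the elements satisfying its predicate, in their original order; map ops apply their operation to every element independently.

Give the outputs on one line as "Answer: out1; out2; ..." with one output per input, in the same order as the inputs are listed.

[270, 114]; [126, -258, -138, 42, -90]; [102, -66]; [66, -294]

Execution, op by op:
  [36, 45, -44, 0, 19] -> [19, 0, -44, 45, 36] -> [19, 45] -> [45, 19] -> [-270, -114] -> [270, 114]
  [21, -43, -26, -23, 26, 7, -48, -15] -> [-15, -48, 7, 26, -23, -26, -43, 21] -> [-15, 7, -23, -43, 21] -> [21, -43, -23, 7, -15] -> [-126, 258, 138, -42, 90] -> [126, -258, -138, 42, -90]
  [-50, 17, 26, -11] -> [-11, 26, 17, -50] -> [-11, 17] -> [17, -11] -> [-102, 66] -> [102, -66]
  [-12, 11, -28, -49] -> [-49, -28, 11, -12] -> [-49, 11] -> [11, -49] -> [-66, 294] -> [66, -294]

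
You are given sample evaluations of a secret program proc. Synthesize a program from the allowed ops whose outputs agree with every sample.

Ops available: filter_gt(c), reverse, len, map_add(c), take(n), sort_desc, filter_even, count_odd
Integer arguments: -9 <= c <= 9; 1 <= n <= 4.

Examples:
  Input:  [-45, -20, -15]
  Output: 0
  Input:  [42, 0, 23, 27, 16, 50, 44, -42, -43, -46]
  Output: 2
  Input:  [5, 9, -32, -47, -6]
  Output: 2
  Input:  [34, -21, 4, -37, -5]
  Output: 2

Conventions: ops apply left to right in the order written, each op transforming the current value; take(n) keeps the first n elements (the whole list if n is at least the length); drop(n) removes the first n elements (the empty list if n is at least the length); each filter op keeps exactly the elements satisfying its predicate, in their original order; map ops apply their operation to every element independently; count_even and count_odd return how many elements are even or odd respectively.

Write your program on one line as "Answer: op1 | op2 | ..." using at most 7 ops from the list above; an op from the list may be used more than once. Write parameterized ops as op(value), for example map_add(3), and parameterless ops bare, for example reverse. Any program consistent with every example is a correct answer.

take(4) | map_add(8) | map_add(-3) | filter_gt(-9) | take(2) | len

Check, running the answer program on each example:
  [-45, -20, -15] -> [-45, -20, -15] -> [-37, -12, -7] -> [-40, -15, -10] -> [] -> [] -> 0
  [42, 0, 23, 27, 16, 50, 44, -42, -43, -46] -> [42, 0, 23, 27] -> [50, 8, 31, 35] -> [47, 5, 28, 32] -> [47, 5, 28, 32] -> [47, 5] -> 2
  [5, 9, -32, -47, -6] -> [5, 9, -32, -47] -> [13, 17, -24, -39] -> [10, 14, -27, -42] -> [10, 14] -> [10, 14] -> 2
  [34, -21, 4, -37, -5] -> [34, -21, 4, -37] -> [42, -13, 12, -29] -> [39, -16, 9, -32] -> [39, 9] -> [39, 9] -> 2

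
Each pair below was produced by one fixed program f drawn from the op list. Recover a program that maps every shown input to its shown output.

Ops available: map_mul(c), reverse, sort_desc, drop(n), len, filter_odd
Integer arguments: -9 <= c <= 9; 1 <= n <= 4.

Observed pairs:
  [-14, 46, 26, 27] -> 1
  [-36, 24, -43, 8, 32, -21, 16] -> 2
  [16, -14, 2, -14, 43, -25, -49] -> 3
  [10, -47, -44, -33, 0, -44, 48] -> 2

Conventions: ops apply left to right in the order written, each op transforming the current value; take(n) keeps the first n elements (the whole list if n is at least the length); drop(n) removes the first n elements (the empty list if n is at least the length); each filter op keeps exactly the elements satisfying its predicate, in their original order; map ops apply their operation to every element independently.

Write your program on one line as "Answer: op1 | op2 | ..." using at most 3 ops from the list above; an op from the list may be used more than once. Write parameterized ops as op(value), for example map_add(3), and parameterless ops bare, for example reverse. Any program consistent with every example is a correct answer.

filter_odd | len

Check, running the answer program on each example:
  [-14, 46, 26, 27] -> [27] -> 1
  [-36, 24, -43, 8, 32, -21, 16] -> [-43, -21] -> 2
  [16, -14, 2, -14, 43, -25, -49] -> [43, -25, -49] -> 3
  [10, -47, -44, -33, 0, -44, 48] -> [-47, -33] -> 2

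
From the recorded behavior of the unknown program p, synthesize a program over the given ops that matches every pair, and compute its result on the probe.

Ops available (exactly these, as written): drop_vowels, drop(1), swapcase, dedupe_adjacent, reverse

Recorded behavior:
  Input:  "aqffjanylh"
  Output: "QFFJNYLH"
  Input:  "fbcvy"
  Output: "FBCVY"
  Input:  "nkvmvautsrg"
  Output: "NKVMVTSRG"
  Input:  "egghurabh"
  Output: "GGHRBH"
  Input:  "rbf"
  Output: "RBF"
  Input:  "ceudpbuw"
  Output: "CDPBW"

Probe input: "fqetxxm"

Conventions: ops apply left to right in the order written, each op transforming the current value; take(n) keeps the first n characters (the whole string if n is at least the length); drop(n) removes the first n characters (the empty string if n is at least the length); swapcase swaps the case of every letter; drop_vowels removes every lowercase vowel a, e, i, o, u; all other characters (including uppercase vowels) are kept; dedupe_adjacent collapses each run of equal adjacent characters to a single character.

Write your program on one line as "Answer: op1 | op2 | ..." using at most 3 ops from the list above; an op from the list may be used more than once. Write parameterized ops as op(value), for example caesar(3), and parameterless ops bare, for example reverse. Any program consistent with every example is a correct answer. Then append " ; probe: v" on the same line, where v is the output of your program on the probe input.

drop_vowels | swapcase ; probe: "FQTXXM"

Check, running the answer program on each example:
  "aqffjanylh" -> "qffjnylh" -> "QFFJNYLH"
  "fbcvy" -> "fbcvy" -> "FBCVY"
  "nkvmvautsrg" -> "nkvmvtsrg" -> "NKVMVTSRG"
  "egghurabh" -> "gghrbh" -> "GGHRBH"
  "rbf" -> "rbf" -> "RBF"
  "ceudpbuw" -> "cdpbw" -> "CDPBW"
  probe: "fqetxxm" -> "fqtxxm" -> "FQTXXM"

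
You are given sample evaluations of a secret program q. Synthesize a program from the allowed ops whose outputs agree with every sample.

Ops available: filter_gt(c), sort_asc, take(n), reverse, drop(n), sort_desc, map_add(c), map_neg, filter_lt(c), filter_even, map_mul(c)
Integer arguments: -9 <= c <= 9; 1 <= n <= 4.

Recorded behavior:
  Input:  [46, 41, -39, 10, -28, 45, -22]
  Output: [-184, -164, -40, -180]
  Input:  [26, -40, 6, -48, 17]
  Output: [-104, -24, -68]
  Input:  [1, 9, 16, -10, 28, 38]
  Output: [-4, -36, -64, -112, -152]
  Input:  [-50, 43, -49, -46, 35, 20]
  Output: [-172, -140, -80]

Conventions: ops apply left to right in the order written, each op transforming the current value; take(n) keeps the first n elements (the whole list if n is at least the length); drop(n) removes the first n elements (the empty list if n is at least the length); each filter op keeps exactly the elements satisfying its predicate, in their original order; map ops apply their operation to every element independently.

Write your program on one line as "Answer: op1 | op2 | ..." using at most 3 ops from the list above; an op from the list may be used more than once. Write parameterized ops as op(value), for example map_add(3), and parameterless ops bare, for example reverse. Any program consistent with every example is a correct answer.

filter_gt(-2) | map_mul(-4)

Check, running the answer program on each example:
  [46, 41, -39, 10, -28, 45, -22] -> [46, 41, 10, 45] -> [-184, -164, -40, -180]
  [26, -40, 6, -48, 17] -> [26, 6, 17] -> [-104, -24, -68]
  [1, 9, 16, -10, 28, 38] -> [1, 9, 16, 28, 38] -> [-4, -36, -64, -112, -152]
  [-50, 43, -49, -46, 35, 20] -> [43, 35, 20] -> [-172, -140, -80]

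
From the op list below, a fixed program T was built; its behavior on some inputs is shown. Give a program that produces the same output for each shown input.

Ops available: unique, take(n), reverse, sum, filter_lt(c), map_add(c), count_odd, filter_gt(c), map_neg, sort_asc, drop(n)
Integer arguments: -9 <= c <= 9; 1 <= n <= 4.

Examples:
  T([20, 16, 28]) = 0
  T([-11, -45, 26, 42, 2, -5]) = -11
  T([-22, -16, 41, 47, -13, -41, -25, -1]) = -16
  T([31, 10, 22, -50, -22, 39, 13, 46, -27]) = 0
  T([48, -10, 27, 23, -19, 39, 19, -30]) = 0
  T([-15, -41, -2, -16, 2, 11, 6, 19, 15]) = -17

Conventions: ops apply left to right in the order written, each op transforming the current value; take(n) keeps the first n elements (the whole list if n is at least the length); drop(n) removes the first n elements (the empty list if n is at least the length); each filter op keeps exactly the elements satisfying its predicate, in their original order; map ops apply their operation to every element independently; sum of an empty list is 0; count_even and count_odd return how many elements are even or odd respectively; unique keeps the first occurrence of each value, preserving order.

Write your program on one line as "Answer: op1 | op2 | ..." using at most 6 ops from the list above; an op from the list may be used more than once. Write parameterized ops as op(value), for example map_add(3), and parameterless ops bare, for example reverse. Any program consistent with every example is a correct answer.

take(3) | filter_lt(-1) | sort_asc | drop(1) | sum

Check, running the answer program on each example:
  [20, 16, 28] -> [20, 16, 28] -> [] -> [] -> [] -> 0
  [-11, -45, 26, 42, 2, -5] -> [-11, -45, 26] -> [-11, -45] -> [-45, -11] -> [-11] -> -11
  [-22, -16, 41, 47, -13, -41, -25, -1] -> [-22, -16, 41] -> [-22, -16] -> [-22, -16] -> [-16] -> -16
  [31, 10, 22, -50, -22, 39, 13, 46, -27] -> [31, 10, 22] -> [] -> [] -> [] -> 0
  [48, -10, 27, 23, -19, 39, 19, -30] -> [48, -10, 27] -> [-10] -> [-10] -> [] -> 0
  [-15, -41, -2, -16, 2, 11, 6, 19, 15] -> [-15, -41, -2] -> [-15, -41, -2] -> [-41, -15, -2] -> [-15, -2] -> -17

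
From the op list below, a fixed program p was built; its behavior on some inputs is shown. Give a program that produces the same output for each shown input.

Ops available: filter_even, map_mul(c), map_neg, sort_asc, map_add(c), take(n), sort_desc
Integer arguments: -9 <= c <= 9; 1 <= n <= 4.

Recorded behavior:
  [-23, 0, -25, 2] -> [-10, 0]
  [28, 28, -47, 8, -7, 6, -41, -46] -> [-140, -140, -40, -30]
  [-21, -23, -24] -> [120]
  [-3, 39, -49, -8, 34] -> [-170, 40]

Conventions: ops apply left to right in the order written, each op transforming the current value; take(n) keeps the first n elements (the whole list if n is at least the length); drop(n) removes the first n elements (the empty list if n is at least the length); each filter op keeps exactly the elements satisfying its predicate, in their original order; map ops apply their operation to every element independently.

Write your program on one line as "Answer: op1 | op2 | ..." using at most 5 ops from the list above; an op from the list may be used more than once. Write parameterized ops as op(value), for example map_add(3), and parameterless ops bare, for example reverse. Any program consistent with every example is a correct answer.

map_neg | sort_asc | filter_even | take(4) | map_mul(5)

Check, running the answer program on each example:
  [-23, 0, -25, 2] -> [23, 0, 25, -2] -> [-2, 0, 23, 25] -> [-2, 0] -> [-2, 0] -> [-10, 0]
  [28, 28, -47, 8, -7, 6, -41, -46] -> [-28, -28, 47, -8, 7, -6, 41, 46] -> [-28, -28, -8, -6, 7, 41, 46, 47] -> [-28, -28, -8, -6, 46] -> [-28, -28, -8, -6] -> [-140, -140, -40, -30]
  [-21, -23, -24] -> [21, 23, 24] -> [21, 23, 24] -> [24] -> [24] -> [120]
  [-3, 39, -49, -8, 34] -> [3, -39, 49, 8, -34] -> [-39, -34, 3, 8, 49] -> [-34, 8] -> [-34, 8] -> [-170, 40]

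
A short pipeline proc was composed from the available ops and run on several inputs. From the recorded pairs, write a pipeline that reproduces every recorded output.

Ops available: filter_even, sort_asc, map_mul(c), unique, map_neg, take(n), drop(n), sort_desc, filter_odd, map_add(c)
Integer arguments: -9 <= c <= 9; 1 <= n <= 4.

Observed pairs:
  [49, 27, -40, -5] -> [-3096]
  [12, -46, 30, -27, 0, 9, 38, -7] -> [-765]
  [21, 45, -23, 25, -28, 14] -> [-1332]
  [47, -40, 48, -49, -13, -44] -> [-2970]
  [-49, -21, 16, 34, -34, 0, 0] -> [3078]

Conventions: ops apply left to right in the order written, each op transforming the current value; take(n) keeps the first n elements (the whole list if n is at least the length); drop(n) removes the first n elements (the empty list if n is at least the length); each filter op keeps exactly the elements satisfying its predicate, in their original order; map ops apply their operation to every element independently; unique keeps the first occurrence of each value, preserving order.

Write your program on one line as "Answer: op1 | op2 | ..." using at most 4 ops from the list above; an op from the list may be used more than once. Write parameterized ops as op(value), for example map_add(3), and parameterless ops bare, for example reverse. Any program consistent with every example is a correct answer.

take(1) | map_mul(-7) | map_mul(9) | map_add(-9)

Check, running the answer program on each example:
  [49, 27, -40, -5] -> [49] -> [-343] -> [-3087] -> [-3096]
  [12, -46, 30, -27, 0, 9, 38, -7] -> [12] -> [-84] -> [-756] -> [-765]
  [21, 45, -23, 25, -28, 14] -> [21] -> [-147] -> [-1323] -> [-1332]
  [47, -40, 48, -49, -13, -44] -> [47] -> [-329] -> [-2961] -> [-2970]
  [-49, -21, 16, 34, -34, 0, 0] -> [-49] -> [343] -> [3087] -> [3078]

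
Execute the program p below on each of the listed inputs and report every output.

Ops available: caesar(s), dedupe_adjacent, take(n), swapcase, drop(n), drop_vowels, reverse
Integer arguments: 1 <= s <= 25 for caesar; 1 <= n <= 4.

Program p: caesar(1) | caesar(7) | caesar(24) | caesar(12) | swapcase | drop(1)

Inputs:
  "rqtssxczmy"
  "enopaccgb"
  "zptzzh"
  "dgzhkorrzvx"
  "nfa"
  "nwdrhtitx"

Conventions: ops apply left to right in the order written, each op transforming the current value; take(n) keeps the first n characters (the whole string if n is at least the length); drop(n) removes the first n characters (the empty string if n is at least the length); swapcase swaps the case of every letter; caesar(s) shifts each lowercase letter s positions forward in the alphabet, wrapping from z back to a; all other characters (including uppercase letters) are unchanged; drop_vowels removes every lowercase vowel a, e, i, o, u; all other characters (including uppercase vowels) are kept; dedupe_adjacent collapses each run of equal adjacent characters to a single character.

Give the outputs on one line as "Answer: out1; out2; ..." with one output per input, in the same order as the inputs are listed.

Execution, op by op:
  "rqtssxczmy" -> "sruttydanz" -> "zybaafkhug" -> "xwzyydifse" -> "jilkkpureq" -> "JILKKPUREQ" -> "ILKKPUREQ"
  "enopaccgb" -> "fopqbddhc" -> "mvwxikkoj" -> "ktuvgiimh" -> "wfghsuuyt" -> "WFGHSUUYT" -> "FGHSUUYT"
  "zptzzh" -> "aquaai" -> "hxbhhp" -> "fvzffn" -> "rhlrrz" -> "RHLRRZ" -> "HLRRZ"
  "dgzhkorrzvx" -> "ehailpssawy" -> "lohpswzzhdf" -> "jmfnquxxfbd" -> "vyrzcgjjrnp" -> "VYRZCGJJRNP" -> "YRZCGJJRNP"
  "nfa" -> "ogb" -> "vni" -> "tlg" -> "fxs" -> "FXS" -> "XS"
  "nwdrhtitx" -> "oxesiujuy" -> "velzpbqbf" -> "tcjxnzozd" -> "fovjzlalp" -> "FOVJZLALP" -> "OVJZLALP"

"ILKKPUREQ"; "FGHSUUYT"; "HLRRZ"; "YRZCGJJRNP"; "XS"; "OVJZLALP"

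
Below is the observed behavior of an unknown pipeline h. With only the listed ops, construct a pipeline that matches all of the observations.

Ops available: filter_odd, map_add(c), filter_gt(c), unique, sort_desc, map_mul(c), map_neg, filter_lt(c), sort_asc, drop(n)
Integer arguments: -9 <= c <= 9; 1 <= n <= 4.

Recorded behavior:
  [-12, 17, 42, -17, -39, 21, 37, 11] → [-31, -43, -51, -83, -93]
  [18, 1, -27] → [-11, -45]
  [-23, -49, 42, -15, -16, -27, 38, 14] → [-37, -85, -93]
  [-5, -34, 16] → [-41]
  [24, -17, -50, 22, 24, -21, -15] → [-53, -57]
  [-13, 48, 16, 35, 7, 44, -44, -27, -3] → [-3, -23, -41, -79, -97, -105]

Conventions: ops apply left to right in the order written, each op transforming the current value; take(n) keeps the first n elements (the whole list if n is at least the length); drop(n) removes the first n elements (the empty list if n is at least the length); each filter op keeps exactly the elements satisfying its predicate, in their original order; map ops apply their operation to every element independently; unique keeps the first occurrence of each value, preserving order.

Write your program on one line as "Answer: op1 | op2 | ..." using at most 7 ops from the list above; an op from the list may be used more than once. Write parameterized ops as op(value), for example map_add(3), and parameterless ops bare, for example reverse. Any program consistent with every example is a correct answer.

map_neg | map_mul(2) | map_add(-9) | filter_lt(-1) | sort_desc | unique

Check, running the answer program on each example:
  [-12, 17, 42, -17, -39, 21, 37, 11] -> [12, -17, -42, 17, 39, -21, -37, -11] -> [24, -34, -84, 34, 78, -42, -74, -22] -> [15, -43, -93, 25, 69, -51, -83, -31] -> [-43, -93, -51, -83, -31] -> [-31, -43, -51, -83, -93] -> [-31, -43, -51, -83, -93]
  [18, 1, -27] -> [-18, -1, 27] -> [-36, -2, 54] -> [-45, -11, 45] -> [-45, -11] -> [-11, -45] -> [-11, -45]
  [-23, -49, 42, -15, -16, -27, 38, 14] -> [23, 49, -42, 15, 16, 27, -38, -14] -> [46, 98, -84, 30, 32, 54, -76, -28] -> [37, 89, -93, 21, 23, 45, -85, -37] -> [-93, -85, -37] -> [-37, -85, -93] -> [-37, -85, -93]
  [-5, -34, 16] -> [5, 34, -16] -> [10, 68, -32] -> [1, 59, -41] -> [-41] -> [-41] -> [-41]
  [24, -17, -50, 22, 24, -21, -15] -> [-24, 17, 50, -22, -24, 21, 15] -> [-48, 34, 100, -44, -48, 42, 30] -> [-57, 25, 91, -53, -57, 33, 21] -> [-57, -53, -57] -> [-53, -57, -57] -> [-53, -57]
  [-13, 48, 16, 35, 7, 44, -44, -27, -3] -> [13, -48, -16, -35, -7, -44, 44, 27, 3] -> [26, -96, -32, -70, -14, -88, 88, 54, 6] -> [17, -105, -41, -79, -23, -97, 79, 45, -3] -> [-105, -41, -79, -23, -97, -3] -> [-3, -23, -41, -79, -97, -105] -> [-3, -23, -41, -79, -97, -105]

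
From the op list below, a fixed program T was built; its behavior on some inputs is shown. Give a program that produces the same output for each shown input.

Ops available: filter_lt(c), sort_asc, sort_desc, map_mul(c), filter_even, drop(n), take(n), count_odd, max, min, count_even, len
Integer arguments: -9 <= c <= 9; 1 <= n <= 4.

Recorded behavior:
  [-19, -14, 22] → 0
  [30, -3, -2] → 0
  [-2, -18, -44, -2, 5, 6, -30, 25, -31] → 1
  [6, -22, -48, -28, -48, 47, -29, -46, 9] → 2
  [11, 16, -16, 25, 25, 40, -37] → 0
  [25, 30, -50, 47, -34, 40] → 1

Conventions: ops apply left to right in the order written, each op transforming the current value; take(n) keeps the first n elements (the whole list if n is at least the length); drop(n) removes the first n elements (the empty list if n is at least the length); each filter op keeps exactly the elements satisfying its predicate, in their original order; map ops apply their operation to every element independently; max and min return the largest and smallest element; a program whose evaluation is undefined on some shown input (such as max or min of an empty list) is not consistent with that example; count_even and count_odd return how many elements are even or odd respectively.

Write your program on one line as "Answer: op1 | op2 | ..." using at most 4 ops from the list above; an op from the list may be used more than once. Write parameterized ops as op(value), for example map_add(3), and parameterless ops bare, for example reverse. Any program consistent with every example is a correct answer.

drop(4) | filter_lt(2) | filter_even | len

Check, running the answer program on each example:
  [-19, -14, 22] -> [] -> [] -> [] -> 0
  [30, -3, -2] -> [] -> [] -> [] -> 0
  [-2, -18, -44, -2, 5, 6, -30, 25, -31] -> [5, 6, -30, 25, -31] -> [-30, -31] -> [-30] -> 1
  [6, -22, -48, -28, -48, 47, -29, -46, 9] -> [-48, 47, -29, -46, 9] -> [-48, -29, -46] -> [-48, -46] -> 2
  [11, 16, -16, 25, 25, 40, -37] -> [25, 40, -37] -> [-37] -> [] -> 0
  [25, 30, -50, 47, -34, 40] -> [-34, 40] -> [-34] -> [-34] -> 1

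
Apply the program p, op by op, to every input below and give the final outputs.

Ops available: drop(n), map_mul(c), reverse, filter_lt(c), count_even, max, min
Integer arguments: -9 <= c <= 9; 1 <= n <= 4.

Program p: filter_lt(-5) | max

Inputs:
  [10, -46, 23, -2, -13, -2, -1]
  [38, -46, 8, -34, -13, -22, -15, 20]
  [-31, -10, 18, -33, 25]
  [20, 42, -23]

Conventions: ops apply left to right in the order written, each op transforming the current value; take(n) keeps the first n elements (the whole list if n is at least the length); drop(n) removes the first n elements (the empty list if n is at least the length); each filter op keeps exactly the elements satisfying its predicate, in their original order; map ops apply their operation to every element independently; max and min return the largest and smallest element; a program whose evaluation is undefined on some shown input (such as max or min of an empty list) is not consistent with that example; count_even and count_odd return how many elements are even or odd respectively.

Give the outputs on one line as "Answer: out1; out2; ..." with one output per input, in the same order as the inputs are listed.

-13; -13; -10; -23

Execution, op by op:
  [10, -46, 23, -2, -13, -2, -1] -> [-46, -13] -> -13
  [38, -46, 8, -34, -13, -22, -15, 20] -> [-46, -34, -13, -22, -15] -> -13
  [-31, -10, 18, -33, 25] -> [-31, -10, -33] -> -10
  [20, 42, -23] -> [-23] -> -23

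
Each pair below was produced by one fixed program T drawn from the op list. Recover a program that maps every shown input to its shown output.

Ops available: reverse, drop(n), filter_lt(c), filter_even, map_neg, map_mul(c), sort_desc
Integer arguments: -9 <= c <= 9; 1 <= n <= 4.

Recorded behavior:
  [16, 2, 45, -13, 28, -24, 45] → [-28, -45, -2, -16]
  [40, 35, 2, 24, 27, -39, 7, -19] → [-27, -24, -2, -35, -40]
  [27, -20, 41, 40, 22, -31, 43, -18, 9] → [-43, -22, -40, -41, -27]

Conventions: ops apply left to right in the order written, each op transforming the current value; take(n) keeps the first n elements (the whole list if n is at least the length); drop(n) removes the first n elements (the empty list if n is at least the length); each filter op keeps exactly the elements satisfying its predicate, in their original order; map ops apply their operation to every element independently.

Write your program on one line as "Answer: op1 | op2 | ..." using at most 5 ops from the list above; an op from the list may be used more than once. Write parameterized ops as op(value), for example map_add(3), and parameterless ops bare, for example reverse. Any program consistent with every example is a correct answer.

map_mul(-1) | reverse | drop(2) | filter_lt(2)

Check, running the answer program on each example:
  [16, 2, 45, -13, 28, -24, 45] -> [-16, -2, -45, 13, -28, 24, -45] -> [-45, 24, -28, 13, -45, -2, -16] -> [-28, 13, -45, -2, -16] -> [-28, -45, -2, -16]
  [40, 35, 2, 24, 27, -39, 7, -19] -> [-40, -35, -2, -24, -27, 39, -7, 19] -> [19, -7, 39, -27, -24, -2, -35, -40] -> [39, -27, -24, -2, -35, -40] -> [-27, -24, -2, -35, -40]
  [27, -20, 41, 40, 22, -31, 43, -18, 9] -> [-27, 20, -41, -40, -22, 31, -43, 18, -9] -> [-9, 18, -43, 31, -22, -40, -41, 20, -27] -> [-43, 31, -22, -40, -41, 20, -27] -> [-43, -22, -40, -41, -27]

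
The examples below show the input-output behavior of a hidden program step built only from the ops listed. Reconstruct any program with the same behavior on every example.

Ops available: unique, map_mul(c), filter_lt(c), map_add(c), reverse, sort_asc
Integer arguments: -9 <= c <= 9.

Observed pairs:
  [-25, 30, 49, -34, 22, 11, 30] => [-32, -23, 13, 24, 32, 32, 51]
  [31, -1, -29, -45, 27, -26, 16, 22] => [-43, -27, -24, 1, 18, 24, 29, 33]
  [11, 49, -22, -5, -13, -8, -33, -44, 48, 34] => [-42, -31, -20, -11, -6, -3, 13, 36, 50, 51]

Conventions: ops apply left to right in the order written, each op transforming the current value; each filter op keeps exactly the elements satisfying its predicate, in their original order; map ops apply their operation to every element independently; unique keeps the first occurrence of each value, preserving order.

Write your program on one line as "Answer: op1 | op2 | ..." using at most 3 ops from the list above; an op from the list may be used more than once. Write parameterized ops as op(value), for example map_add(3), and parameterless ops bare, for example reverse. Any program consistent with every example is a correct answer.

map_add(2) | sort_asc

Check, running the answer program on each example:
  [-25, 30, 49, -34, 22, 11, 30] -> [-23, 32, 51, -32, 24, 13, 32] -> [-32, -23, 13, 24, 32, 32, 51]
  [31, -1, -29, -45, 27, -26, 16, 22] -> [33, 1, -27, -43, 29, -24, 18, 24] -> [-43, -27, -24, 1, 18, 24, 29, 33]
  [11, 49, -22, -5, -13, -8, -33, -44, 48, 34] -> [13, 51, -20, -3, -11, -6, -31, -42, 50, 36] -> [-42, -31, -20, -11, -6, -3, 13, 36, 50, 51]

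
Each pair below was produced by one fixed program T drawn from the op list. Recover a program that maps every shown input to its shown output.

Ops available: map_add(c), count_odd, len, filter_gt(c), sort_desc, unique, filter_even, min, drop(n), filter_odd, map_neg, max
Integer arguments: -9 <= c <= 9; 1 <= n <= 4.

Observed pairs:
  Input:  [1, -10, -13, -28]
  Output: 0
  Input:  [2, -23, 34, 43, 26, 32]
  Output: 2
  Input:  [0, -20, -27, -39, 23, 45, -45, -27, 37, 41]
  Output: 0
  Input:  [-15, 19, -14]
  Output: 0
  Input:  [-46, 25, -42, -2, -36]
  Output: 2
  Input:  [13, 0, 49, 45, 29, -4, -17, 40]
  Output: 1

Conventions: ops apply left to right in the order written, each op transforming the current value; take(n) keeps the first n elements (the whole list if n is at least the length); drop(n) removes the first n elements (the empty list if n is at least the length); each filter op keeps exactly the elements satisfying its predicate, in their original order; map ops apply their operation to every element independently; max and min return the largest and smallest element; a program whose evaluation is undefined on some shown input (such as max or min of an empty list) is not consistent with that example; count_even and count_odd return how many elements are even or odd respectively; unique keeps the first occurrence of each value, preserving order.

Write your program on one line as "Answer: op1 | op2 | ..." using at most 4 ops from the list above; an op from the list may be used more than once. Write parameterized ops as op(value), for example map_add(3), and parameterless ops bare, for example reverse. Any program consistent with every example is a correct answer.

filter_even | drop(2) | len

Check, running the answer program on each example:
  [1, -10, -13, -28] -> [-10, -28] -> [] -> 0
  [2, -23, 34, 43, 26, 32] -> [2, 34, 26, 32] -> [26, 32] -> 2
  [0, -20, -27, -39, 23, 45, -45, -27, 37, 41] -> [0, -20] -> [] -> 0
  [-15, 19, -14] -> [-14] -> [] -> 0
  [-46, 25, -42, -2, -36] -> [-46, -42, -2, -36] -> [-2, -36] -> 2
  [13, 0, 49, 45, 29, -4, -17, 40] -> [0, -4, 40] -> [40] -> 1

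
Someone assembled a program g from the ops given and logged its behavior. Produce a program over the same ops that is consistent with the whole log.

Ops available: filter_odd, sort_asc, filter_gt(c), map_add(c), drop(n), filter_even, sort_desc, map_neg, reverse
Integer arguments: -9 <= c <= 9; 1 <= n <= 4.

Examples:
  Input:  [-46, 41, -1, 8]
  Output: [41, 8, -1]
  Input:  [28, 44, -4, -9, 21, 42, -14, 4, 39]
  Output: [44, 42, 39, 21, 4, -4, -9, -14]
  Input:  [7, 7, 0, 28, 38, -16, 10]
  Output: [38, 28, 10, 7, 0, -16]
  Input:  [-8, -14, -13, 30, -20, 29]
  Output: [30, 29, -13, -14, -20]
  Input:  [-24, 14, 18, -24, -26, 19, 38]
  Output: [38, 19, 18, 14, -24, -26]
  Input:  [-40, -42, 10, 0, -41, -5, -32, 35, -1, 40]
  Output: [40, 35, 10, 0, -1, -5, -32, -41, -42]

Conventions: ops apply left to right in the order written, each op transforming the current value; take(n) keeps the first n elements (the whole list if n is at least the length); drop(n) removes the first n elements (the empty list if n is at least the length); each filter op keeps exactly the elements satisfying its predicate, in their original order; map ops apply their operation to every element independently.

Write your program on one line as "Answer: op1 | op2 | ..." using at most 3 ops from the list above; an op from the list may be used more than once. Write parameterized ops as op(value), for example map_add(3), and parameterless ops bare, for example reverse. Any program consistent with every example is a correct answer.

drop(1) | sort_desc

Check, running the answer program on each example:
  [-46, 41, -1, 8] -> [41, -1, 8] -> [41, 8, -1]
  [28, 44, -4, -9, 21, 42, -14, 4, 39] -> [44, -4, -9, 21, 42, -14, 4, 39] -> [44, 42, 39, 21, 4, -4, -9, -14]
  [7, 7, 0, 28, 38, -16, 10] -> [7, 0, 28, 38, -16, 10] -> [38, 28, 10, 7, 0, -16]
  [-8, -14, -13, 30, -20, 29] -> [-14, -13, 30, -20, 29] -> [30, 29, -13, -14, -20]
  [-24, 14, 18, -24, -26, 19, 38] -> [14, 18, -24, -26, 19, 38] -> [38, 19, 18, 14, -24, -26]
  [-40, -42, 10, 0, -41, -5, -32, 35, -1, 40] -> [-42, 10, 0, -41, -5, -32, 35, -1, 40] -> [40, 35, 10, 0, -1, -5, -32, -41, -42]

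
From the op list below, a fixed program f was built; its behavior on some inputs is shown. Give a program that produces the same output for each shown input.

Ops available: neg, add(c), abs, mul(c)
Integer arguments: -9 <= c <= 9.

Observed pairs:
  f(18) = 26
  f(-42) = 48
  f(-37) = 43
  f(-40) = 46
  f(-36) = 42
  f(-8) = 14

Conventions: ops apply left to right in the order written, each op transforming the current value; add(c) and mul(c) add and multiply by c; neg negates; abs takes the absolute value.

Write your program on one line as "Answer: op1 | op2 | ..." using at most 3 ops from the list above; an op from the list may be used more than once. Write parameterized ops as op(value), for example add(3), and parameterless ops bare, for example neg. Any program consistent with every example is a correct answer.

add(1) | abs | add(7)

Check, running the answer program on each example:
  18 -> 19 -> 19 -> 26
  -42 -> -41 -> 41 -> 48
  -37 -> -36 -> 36 -> 43
  -40 -> -39 -> 39 -> 46
  -36 -> -35 -> 35 -> 42
  -8 -> -7 -> 7 -> 14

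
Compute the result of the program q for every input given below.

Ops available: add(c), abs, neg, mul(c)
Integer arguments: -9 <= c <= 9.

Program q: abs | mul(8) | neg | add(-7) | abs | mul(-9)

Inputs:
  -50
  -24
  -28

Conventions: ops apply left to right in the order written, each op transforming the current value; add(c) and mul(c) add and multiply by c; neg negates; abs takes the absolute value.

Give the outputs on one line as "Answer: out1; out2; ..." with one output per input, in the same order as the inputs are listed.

Execution, op by op:
  -50 -> 50 -> 400 -> -400 -> -407 -> 407 -> -3663
  -24 -> 24 -> 192 -> -192 -> -199 -> 199 -> -1791
  -28 -> 28 -> 224 -> -224 -> -231 -> 231 -> -2079

-3663; -1791; -2079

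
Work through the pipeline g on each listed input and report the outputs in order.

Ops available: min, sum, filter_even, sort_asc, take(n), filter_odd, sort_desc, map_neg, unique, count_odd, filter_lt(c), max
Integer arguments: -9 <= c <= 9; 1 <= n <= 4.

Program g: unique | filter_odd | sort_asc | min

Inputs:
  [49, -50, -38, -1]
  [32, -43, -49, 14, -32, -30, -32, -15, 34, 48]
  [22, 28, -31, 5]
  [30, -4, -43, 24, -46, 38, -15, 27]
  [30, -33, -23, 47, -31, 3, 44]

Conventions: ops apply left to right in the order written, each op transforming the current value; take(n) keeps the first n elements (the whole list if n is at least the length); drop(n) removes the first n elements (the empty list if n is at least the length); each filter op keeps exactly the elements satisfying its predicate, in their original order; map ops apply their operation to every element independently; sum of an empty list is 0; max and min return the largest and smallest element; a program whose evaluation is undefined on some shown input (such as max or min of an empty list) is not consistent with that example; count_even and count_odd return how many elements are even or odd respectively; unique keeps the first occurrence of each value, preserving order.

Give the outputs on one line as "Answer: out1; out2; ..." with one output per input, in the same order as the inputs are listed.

Execution, op by op:
  [49, -50, -38, -1] -> [49, -50, -38, -1] -> [49, -1] -> [-1, 49] -> -1
  [32, -43, -49, 14, -32, -30, -32, -15, 34, 48] -> [32, -43, -49, 14, -32, -30, -15, 34, 48] -> [-43, -49, -15] -> [-49, -43, -15] -> -49
  [22, 28, -31, 5] -> [22, 28, -31, 5] -> [-31, 5] -> [-31, 5] -> -31
  [30, -4, -43, 24, -46, 38, -15, 27] -> [30, -4, -43, 24, -46, 38, -15, 27] -> [-43, -15, 27] -> [-43, -15, 27] -> -43
  [30, -33, -23, 47, -31, 3, 44] -> [30, -33, -23, 47, -31, 3, 44] -> [-33, -23, 47, -31, 3] -> [-33, -31, -23, 3, 47] -> -33

-1; -49; -31; -43; -33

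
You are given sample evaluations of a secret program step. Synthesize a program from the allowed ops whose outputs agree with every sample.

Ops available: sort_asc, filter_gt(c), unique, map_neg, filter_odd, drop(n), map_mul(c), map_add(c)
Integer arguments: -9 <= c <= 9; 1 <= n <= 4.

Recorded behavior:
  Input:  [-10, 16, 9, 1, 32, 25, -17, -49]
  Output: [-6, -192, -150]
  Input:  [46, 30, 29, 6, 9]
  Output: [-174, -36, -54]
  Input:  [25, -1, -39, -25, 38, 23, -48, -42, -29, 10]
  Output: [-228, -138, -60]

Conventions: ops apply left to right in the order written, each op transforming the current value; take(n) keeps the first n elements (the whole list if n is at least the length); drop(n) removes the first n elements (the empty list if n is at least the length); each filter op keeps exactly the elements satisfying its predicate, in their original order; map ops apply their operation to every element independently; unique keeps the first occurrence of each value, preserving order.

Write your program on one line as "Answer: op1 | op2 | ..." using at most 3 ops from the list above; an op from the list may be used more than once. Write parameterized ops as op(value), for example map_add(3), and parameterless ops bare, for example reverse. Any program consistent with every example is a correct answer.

filter_gt(-4) | map_mul(-6) | drop(2)

Check, running the answer program on each example:
  [-10, 16, 9, 1, 32, 25, -17, -49] -> [16, 9, 1, 32, 25] -> [-96, -54, -6, -192, -150] -> [-6, -192, -150]
  [46, 30, 29, 6, 9] -> [46, 30, 29, 6, 9] -> [-276, -180, -174, -36, -54] -> [-174, -36, -54]
  [25, -1, -39, -25, 38, 23, -48, -42, -29, 10] -> [25, -1, 38, 23, 10] -> [-150, 6, -228, -138, -60] -> [-228, -138, -60]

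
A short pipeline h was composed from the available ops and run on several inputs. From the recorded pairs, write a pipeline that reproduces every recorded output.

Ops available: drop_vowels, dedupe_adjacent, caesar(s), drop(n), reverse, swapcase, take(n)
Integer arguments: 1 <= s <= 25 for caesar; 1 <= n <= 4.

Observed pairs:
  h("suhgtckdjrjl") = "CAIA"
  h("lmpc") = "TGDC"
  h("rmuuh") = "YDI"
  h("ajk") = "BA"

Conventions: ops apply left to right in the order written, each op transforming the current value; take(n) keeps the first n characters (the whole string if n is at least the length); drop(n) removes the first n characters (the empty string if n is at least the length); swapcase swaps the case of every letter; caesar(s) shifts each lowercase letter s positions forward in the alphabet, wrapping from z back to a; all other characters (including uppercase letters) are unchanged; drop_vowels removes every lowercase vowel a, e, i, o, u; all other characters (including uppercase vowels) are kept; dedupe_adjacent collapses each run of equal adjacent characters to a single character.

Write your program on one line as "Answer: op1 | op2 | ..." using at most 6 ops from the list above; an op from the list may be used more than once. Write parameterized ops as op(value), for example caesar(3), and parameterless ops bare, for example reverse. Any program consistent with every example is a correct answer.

drop_vowels | reverse | caesar(17) | swapcase | take(4)

Check, running the answer program on each example:
  "suhgtckdjrjl" -> "shgtckdjrjl" -> "ljrjdkctghs" -> "caiaubtkxyj" -> "CAIAUBTKXYJ" -> "CAIA"
  "lmpc" -> "lmpc" -> "cpml" -> "tgdc" -> "TGDC" -> "TGDC"
  "rmuuh" -> "rmh" -> "hmr" -> "ydi" -> "YDI" -> "YDI"
  "ajk" -> "jk" -> "kj" -> "ba" -> "BA" -> "BA"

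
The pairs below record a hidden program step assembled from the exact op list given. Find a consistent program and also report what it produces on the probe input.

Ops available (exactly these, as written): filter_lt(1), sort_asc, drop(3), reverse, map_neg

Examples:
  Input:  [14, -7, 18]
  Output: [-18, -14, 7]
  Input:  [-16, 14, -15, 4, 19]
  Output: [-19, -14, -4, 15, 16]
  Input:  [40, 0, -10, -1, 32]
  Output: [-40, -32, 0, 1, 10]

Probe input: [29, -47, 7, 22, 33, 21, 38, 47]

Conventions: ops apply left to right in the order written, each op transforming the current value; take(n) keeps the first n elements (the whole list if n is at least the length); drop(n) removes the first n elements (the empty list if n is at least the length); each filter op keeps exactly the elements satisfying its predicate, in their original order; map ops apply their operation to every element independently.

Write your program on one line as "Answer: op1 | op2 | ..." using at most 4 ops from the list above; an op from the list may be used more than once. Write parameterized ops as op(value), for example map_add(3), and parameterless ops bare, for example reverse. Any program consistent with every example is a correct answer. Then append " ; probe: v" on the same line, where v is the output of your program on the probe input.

map_neg | reverse | sort_asc ; probe: [-47, -38, -33, -29, -22, -21, -7, 47]

Check, running the answer program on each example:
  [14, -7, 18] -> [-14, 7, -18] -> [-18, 7, -14] -> [-18, -14, 7]
  [-16, 14, -15, 4, 19] -> [16, -14, 15, -4, -19] -> [-19, -4, 15, -14, 16] -> [-19, -14, -4, 15, 16]
  [40, 0, -10, -1, 32] -> [-40, 0, 10, 1, -32] -> [-32, 1, 10, 0, -40] -> [-40, -32, 0, 1, 10]
  probe: [29, -47, 7, 22, 33, 21, 38, 47] -> [-29, 47, -7, -22, -33, -21, -38, -47] -> [-47, -38, -21, -33, -22, -7, 47, -29] -> [-47, -38, -33, -29, -22, -21, -7, 47]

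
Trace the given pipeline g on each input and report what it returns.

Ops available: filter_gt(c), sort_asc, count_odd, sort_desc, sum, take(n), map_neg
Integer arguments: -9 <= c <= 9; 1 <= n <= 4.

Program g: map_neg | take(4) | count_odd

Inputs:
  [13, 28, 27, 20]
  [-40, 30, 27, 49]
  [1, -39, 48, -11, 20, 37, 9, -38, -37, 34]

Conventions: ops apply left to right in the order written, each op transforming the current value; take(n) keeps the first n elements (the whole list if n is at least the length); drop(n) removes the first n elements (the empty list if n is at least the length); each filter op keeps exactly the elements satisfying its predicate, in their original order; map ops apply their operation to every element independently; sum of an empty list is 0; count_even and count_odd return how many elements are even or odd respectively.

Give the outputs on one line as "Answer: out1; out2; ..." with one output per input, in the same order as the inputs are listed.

Execution, op by op:
  [13, 28, 27, 20] -> [-13, -28, -27, -20] -> [-13, -28, -27, -20] -> 2
  [-40, 30, 27, 49] -> [40, -30, -27, -49] -> [40, -30, -27, -49] -> 2
  [1, -39, 48, -11, 20, 37, 9, -38, -37, 34] -> [-1, 39, -48, 11, -20, -37, -9, 38, 37, -34] -> [-1, 39, -48, 11] -> 3

2; 2; 3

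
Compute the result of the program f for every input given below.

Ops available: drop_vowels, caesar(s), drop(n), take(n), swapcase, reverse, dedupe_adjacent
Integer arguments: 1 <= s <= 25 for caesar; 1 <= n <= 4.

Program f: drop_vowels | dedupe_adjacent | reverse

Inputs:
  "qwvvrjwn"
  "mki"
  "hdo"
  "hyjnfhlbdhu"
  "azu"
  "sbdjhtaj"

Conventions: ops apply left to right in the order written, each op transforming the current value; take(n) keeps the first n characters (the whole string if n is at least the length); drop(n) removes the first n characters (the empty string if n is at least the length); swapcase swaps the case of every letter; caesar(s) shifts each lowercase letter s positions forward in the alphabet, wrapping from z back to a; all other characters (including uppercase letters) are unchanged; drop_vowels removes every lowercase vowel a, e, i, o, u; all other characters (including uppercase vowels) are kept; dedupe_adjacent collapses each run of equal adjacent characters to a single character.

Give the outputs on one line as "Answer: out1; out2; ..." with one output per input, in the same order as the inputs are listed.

"nwjrvwq"; "km"; "dh"; "hdblhfnjyh"; "z"; "jthjdbs"

Execution, op by op:
  "qwvvrjwn" -> "qwvvrjwn" -> "qwvrjwn" -> "nwjrvwq"
  "mki" -> "mk" -> "mk" -> "km"
  "hdo" -> "hd" -> "hd" -> "dh"
  "hyjnfhlbdhu" -> "hyjnfhlbdh" -> "hyjnfhlbdh" -> "hdblhfnjyh"
  "azu" -> "z" -> "z" -> "z"
  "sbdjhtaj" -> "sbdjhtj" -> "sbdjhtj" -> "jthjdbs"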